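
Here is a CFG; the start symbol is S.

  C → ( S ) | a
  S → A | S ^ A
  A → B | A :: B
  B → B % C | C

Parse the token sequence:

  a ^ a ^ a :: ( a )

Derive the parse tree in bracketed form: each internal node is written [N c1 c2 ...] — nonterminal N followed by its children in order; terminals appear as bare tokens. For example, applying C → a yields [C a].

S
S ^ A
S ^ A ^ A
A ^ A ^ A
B ^ A ^ A
C ^ A ^ A
a ^ A ^ A
a ^ B ^ A
a ^ C ^ A
a ^ a ^ A
a ^ a ^ A :: B
a ^ a ^ B :: B
a ^ a ^ C :: B
a ^ a ^ a :: B
a ^ a ^ a :: C
a ^ a ^ a :: ( S )
a ^ a ^ a :: ( A )
a ^ a ^ a :: ( B )
a ^ a ^ a :: ( C )
a ^ a ^ a :: ( a )

[S [S [S [A [B [C a]]]] ^ [A [B [C a]]]] ^ [A [A [B [C a]]] :: [B [C ( [S [A [B [C a]]]] )]]]]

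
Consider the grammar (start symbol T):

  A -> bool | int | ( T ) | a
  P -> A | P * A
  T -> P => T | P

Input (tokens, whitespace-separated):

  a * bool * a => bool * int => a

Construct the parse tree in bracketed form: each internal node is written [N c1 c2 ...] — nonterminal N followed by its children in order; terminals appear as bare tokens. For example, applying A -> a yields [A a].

[T [P [P [P [A a]] * [A bool]] * [A a]] => [T [P [P [A bool]] * [A int]] => [T [P [A a]]]]]

T
P => T
P * A => T
P * A * A => T
A * A * A => T
a * A * A => T
a * bool * A => T
a * bool * a => T
a * bool * a => P => T
a * bool * a => P * A => T
a * bool * a => A * A => T
a * bool * a => bool * A => T
a * bool * a => bool * int => T
a * bool * a => bool * int => P
a * bool * a => bool * int => A
a * bool * a => bool * int => a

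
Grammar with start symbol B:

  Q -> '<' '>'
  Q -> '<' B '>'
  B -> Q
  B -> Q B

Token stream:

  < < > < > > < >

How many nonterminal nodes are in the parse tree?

8

[B [Q < [B [Q < >] [B [Q < >]]] >] [B [Q < >]]]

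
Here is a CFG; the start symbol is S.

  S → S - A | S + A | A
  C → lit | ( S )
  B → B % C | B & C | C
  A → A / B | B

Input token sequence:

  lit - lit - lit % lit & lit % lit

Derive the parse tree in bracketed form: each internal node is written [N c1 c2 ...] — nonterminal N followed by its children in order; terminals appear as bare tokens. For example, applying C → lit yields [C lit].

S
S - A
S - A - A
A - A - A
B - A - A
C - A - A
lit - A - A
lit - B - A
lit - C - A
lit - lit - A
lit - lit - B
lit - lit - B % C
lit - lit - B & C % C
lit - lit - B % C & C % C
lit - lit - C % C & C % C
lit - lit - lit % C & C % C
lit - lit - lit % lit & C % C
lit - lit - lit % lit & lit % C
lit - lit - lit % lit & lit % lit

[S [S [S [A [B [C lit]]]] - [A [B [C lit]]]] - [A [B [B [B [B [C lit]] % [C lit]] & [C lit]] % [C lit]]]]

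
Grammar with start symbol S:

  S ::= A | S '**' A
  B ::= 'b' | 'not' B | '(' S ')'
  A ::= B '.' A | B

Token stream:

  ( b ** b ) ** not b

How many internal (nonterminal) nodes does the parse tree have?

13

[S [S [A [B ( [S [S [A [B b]]] ** [A [B b]]] )]]] ** [A [B not [B b]]]]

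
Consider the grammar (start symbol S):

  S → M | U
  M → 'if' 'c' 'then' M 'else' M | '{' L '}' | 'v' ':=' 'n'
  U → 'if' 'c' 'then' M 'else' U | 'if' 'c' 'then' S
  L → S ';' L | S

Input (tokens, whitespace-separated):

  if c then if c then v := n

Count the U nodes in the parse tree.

[S [U if c then [S [U if c then [S [M v := n]]]]]]

2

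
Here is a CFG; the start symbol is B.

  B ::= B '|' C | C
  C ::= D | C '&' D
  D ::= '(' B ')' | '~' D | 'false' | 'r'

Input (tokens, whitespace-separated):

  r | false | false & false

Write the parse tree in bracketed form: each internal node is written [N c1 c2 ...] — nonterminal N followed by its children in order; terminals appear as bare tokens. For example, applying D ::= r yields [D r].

[B [B [B [C [D r]]] | [C [D false]]] | [C [C [D false]] & [D false]]]

B
B | C
B | C | C
C | C | C
D | C | C
r | C | C
r | D | C
r | false | C
r | false | C & D
r | false | D & D
r | false | false & D
r | false | false & false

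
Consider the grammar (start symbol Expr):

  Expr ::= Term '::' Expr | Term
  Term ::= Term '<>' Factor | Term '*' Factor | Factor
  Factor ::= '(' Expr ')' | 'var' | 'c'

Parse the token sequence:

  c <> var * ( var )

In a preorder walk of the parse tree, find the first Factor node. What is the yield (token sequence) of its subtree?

[Expr [Term [Term [Term [Factor c]] <> [Factor var]] * [Factor ( [Expr [Term [Factor var]]] )]]]

c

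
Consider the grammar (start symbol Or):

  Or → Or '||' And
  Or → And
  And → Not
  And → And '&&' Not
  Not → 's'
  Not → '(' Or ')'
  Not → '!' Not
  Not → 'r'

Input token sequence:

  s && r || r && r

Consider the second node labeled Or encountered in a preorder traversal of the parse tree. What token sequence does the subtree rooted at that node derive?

s && r

[Or [Or [And [And [Not s]] && [Not r]]] || [And [And [Not r]] && [Not r]]]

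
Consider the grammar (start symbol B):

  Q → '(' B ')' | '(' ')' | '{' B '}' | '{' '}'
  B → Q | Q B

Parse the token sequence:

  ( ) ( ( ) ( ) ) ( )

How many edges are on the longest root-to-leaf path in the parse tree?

6

[B [Q ( )] [B [Q ( [B [Q ( )] [B [Q ( )]]] )] [B [Q ( )]]]]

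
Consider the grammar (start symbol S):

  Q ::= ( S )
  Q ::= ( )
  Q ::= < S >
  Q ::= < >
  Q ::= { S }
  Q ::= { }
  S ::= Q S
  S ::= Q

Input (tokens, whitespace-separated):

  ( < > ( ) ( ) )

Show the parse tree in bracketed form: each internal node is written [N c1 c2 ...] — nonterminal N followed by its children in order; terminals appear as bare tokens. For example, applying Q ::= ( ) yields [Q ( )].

[S [Q ( [S [Q < >] [S [Q ( )] [S [Q ( )]]]] )]]

S
Q
( S )
( Q S )
( < > S )
( < > Q S )
( < > ( ) S )
( < > ( ) Q )
( < > ( ) ( ) )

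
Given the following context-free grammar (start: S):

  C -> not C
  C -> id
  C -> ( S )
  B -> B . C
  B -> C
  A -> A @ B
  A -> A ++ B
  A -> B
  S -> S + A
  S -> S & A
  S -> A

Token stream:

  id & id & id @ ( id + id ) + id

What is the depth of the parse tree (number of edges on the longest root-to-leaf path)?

[S [S [S [S [A [B [C id]]]] & [A [B [C id]]]] & [A [A [B [C id]]] @ [B [C ( [S [S [A [B [C id]]]] + [A [B [C id]]]] )]]]] + [A [B [C id]]]]

10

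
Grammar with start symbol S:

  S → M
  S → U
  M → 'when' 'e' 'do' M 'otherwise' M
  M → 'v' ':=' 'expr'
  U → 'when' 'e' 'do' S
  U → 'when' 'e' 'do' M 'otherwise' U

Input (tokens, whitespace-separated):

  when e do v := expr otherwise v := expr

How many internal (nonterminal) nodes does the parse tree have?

[S [M when e do [M v := expr] otherwise [M v := expr]]]

4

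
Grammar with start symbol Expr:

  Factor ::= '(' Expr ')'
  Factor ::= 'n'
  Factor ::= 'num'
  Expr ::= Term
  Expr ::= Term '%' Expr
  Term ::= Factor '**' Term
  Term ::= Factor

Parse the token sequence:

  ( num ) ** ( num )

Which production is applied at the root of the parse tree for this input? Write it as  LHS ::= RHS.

Expr ::= Term

[Expr [Term [Factor ( [Expr [Term [Factor num]]] )] ** [Term [Factor ( [Expr [Term [Factor num]]] )]]]]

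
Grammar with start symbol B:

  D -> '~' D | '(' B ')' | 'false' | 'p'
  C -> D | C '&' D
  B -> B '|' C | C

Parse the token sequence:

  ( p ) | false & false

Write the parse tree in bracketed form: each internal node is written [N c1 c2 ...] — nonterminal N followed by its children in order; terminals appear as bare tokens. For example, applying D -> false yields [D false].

[B [B [C [D ( [B [C [D p]]] )]]] | [C [C [D false]] & [D false]]]

B
B | C
C | C
D | C
( B ) | C
( C ) | C
( D ) | C
( p ) | C
( p ) | C & D
( p ) | D & D
( p ) | false & D
( p ) | false & false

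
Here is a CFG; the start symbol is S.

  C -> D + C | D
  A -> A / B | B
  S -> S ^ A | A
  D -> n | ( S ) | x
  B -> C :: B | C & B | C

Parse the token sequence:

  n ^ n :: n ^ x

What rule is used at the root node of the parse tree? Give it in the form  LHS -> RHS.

S -> S ^ A

[S [S [S [A [B [C [D n]]]]] ^ [A [B [C [D n]] :: [B [C [D n]]]]]] ^ [A [B [C [D x]]]]]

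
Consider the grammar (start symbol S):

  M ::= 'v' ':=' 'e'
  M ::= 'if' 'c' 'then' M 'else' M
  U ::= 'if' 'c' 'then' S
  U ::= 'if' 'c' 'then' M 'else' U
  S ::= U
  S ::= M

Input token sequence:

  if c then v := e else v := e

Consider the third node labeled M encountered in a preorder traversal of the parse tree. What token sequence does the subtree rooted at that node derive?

v := e

[S [M if c then [M v := e] else [M v := e]]]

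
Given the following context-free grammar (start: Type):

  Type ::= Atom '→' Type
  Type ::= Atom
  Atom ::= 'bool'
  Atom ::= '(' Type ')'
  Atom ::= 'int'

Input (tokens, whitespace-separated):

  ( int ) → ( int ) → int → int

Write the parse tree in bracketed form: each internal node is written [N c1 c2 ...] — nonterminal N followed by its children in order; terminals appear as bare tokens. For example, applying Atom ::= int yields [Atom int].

[Type [Atom ( [Type [Atom int]] )] → [Type [Atom ( [Type [Atom int]] )] → [Type [Atom int] → [Type [Atom int]]]]]

Type
Atom → Type
( Type ) → Type
( Atom ) → Type
( int ) → Type
( int ) → Atom → Type
( int ) → ( Type ) → Type
( int ) → ( Atom ) → Type
( int ) → ( int ) → Type
( int ) → ( int ) → Atom → Type
( int ) → ( int ) → int → Type
( int ) → ( int ) → int → Atom
( int ) → ( int ) → int → int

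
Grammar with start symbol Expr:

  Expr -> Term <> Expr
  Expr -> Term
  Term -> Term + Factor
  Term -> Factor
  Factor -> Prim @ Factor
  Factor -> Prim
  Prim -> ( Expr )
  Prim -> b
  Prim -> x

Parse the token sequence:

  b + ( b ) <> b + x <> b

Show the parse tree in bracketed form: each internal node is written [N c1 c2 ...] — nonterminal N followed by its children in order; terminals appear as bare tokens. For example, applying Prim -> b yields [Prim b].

Expr
Term <> Expr
Term + Factor <> Expr
Factor + Factor <> Expr
Prim + Factor <> Expr
b + Factor <> Expr
b + Prim <> Expr
b + ( Expr ) <> Expr
b + ( Term ) <> Expr
b + ( Factor ) <> Expr
b + ( Prim ) <> Expr
b + ( b ) <> Expr
b + ( b ) <> Term <> Expr
b + ( b ) <> Term + Factor <> Expr
b + ( b ) <> Factor + Factor <> Expr
b + ( b ) <> Prim + Factor <> Expr
b + ( b ) <> b + Factor <> Expr
b + ( b ) <> b + Prim <> Expr
b + ( b ) <> b + x <> Expr
b + ( b ) <> b + x <> Term
b + ( b ) <> b + x <> Factor
b + ( b ) <> b + x <> Prim
b + ( b ) <> b + x <> b

[Expr [Term [Term [Factor [Prim b]]] + [Factor [Prim ( [Expr [Term [Factor [Prim b]]]] )]]] <> [Expr [Term [Term [Factor [Prim b]]] + [Factor [Prim x]]] <> [Expr [Term [Factor [Prim b]]]]]]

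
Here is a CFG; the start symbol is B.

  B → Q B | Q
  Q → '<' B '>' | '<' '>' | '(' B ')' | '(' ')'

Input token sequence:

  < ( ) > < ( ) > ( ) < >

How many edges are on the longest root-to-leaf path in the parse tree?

5

[B [Q < [B [Q ( )]] >] [B [Q < [B [Q ( )]] >] [B [Q ( )] [B [Q < >]]]]]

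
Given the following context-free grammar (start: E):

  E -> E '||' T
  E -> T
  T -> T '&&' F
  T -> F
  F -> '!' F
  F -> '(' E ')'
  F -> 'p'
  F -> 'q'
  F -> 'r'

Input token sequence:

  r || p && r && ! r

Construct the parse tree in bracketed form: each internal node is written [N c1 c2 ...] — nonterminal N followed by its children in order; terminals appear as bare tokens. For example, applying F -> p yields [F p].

E
E || T
T || T
F || T
r || T
r || T && F
r || T && F && F
r || F && F && F
r || p && F && F
r || p && r && F
r || p && r && ! F
r || p && r && ! r

[E [E [T [F r]]] || [T [T [T [F p]] && [F r]] && [F ! [F r]]]]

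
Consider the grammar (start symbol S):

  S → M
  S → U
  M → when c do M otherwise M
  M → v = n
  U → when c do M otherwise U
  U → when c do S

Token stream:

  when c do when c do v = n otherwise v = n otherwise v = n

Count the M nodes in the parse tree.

5

[S [M when c do [M when c do [M v = n] otherwise [M v = n]] otherwise [M v = n]]]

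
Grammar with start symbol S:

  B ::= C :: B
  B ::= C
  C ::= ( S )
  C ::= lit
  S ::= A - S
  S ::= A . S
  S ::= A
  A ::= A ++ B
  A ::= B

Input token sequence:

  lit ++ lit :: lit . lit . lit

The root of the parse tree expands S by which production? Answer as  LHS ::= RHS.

S ::= A . S

[S [A [A [B [C lit]]] ++ [B [C lit] :: [B [C lit]]]] . [S [A [B [C lit]]] . [S [A [B [C lit]]]]]]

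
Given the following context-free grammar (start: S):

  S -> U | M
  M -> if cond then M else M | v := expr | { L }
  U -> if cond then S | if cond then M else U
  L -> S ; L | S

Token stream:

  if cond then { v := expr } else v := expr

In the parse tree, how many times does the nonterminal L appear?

[S [M if cond then [M { [L [S [M v := expr]]] }] else [M v := expr]]]

1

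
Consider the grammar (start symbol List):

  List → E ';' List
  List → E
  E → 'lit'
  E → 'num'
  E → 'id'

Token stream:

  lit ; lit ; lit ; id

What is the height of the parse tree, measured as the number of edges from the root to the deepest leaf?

5

[List [E lit] ; [List [E lit] ; [List [E lit] ; [List [E id]]]]]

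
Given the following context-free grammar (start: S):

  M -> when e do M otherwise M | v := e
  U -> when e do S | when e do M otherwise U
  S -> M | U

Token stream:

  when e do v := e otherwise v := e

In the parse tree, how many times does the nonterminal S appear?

1

[S [M when e do [M v := e] otherwise [M v := e]]]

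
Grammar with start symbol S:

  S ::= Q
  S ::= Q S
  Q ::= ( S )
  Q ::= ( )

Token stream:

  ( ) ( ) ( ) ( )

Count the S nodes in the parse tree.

[S [Q ( )] [S [Q ( )] [S [Q ( )] [S [Q ( )]]]]]

4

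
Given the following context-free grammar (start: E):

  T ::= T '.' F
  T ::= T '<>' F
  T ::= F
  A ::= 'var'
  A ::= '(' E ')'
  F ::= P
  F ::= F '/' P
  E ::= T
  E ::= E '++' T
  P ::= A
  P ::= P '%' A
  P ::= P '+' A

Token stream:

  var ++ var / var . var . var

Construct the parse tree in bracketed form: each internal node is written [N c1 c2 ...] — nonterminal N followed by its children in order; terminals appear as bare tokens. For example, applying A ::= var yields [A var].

E
E ++ T
T ++ T
F ++ T
P ++ T
A ++ T
var ++ T
var ++ T . F
var ++ T . F . F
var ++ F . F . F
var ++ F / P . F . F
var ++ P / P . F . F
var ++ A / P . F . F
var ++ var / P . F . F
var ++ var / A . F . F
var ++ var / var . F . F
var ++ var / var . P . F
var ++ var / var . A . F
var ++ var / var . var . F
var ++ var / var . var . P
var ++ var / var . var . A
var ++ var / var . var . var

[E [E [T [F [P [A var]]]]] ++ [T [T [T [F [F [P [A var]]] / [P [A var]]]] . [F [P [A var]]]] . [F [P [A var]]]]]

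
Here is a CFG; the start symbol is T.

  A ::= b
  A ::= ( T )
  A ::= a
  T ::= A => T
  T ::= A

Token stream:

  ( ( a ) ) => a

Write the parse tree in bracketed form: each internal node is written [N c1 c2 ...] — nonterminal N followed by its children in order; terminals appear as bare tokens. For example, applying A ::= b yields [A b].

[T [A ( [T [A ( [T [A a]] )]] )] => [T [A a]]]

T
A => T
( T ) => T
( A ) => T
( ( T ) ) => T
( ( A ) ) => T
( ( a ) ) => T
( ( a ) ) => A
( ( a ) ) => a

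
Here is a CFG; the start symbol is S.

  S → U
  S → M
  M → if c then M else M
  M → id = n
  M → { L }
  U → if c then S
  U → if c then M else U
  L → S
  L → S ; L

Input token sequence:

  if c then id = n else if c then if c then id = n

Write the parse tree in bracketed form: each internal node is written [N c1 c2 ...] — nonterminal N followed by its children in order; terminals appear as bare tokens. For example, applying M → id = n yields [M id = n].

S
U
if c then M else U
if c then id = n else U
if c then id = n else if c then S
if c then id = n else if c then U
if c then id = n else if c then if c then S
if c then id = n else if c then if c then M
if c then id = n else if c then if c then id = n

[S [U if c then [M id = n] else [U if c then [S [U if c then [S [M id = n]]]]]]]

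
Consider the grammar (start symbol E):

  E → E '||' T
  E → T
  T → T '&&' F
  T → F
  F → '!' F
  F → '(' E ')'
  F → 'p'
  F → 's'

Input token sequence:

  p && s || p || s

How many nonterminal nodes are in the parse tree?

11

[E [E [E [T [T [F p]] && [F s]]] || [T [F p]]] || [T [F s]]]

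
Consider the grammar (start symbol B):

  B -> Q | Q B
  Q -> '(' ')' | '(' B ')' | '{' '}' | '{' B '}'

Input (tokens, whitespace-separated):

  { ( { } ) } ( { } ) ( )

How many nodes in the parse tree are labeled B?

[B [Q { [B [Q ( [B [Q { }]] )]] }] [B [Q ( [B [Q { }]] )] [B [Q ( )]]]]

6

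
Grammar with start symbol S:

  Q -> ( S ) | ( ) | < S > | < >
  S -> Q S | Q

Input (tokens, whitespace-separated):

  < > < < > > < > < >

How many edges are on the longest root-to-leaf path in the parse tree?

[S [Q < >] [S [Q < [S [Q < >]] >] [S [Q < >] [S [Q < >]]]]]

5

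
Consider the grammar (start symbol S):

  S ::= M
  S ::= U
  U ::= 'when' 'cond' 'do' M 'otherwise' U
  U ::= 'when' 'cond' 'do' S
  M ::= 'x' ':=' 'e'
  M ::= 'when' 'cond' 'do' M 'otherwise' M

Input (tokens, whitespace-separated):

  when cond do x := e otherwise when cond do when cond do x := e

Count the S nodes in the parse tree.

3

[S [U when cond do [M x := e] otherwise [U when cond do [S [U when cond do [S [M x := e]]]]]]]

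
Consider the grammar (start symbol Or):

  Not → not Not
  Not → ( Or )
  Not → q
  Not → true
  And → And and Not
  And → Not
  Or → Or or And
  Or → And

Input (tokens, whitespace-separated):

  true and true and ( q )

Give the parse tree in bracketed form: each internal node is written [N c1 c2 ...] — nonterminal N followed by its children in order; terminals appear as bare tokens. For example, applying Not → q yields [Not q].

[Or [And [And [And [Not true]] and [Not true]] and [Not ( [Or [And [Not q]]] )]]]

Or
And
And and Not
And and Not and Not
Not and Not and Not
true and Not and Not
true and true and Not
true and true and ( Or )
true and true and ( And )
true and true and ( Not )
true and true and ( q )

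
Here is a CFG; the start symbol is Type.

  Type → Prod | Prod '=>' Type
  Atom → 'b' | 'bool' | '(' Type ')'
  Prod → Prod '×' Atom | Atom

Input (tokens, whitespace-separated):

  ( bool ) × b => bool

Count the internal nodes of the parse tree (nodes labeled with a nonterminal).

11

[Type [Prod [Prod [Atom ( [Type [Prod [Atom bool]]] )]] × [Atom b]] => [Type [Prod [Atom bool]]]]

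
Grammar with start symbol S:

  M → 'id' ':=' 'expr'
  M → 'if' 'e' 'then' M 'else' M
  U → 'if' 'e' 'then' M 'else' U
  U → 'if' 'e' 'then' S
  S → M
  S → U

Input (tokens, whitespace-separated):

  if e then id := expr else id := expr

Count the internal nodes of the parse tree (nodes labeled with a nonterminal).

4

[S [M if e then [M id := expr] else [M id := expr]]]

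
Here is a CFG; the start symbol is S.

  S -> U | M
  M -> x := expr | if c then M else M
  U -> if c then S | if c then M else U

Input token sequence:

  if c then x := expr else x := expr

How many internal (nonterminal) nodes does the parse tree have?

[S [M if c then [M x := expr] else [M x := expr]]]

4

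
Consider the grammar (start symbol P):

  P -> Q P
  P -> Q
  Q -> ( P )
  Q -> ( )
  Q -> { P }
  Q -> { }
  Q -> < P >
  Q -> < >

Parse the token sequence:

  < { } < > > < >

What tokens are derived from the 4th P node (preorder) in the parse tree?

[P [Q < [P [Q { }] [P [Q < >]]] >] [P [Q < >]]]

< >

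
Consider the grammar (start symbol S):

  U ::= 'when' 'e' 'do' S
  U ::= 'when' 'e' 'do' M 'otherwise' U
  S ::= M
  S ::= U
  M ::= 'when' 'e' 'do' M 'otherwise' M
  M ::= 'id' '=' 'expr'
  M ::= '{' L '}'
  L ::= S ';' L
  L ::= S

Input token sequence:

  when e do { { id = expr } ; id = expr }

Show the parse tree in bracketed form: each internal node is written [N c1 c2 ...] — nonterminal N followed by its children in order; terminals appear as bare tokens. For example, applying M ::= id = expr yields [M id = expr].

[S [U when e do [S [M { [L [S [M { [L [S [M id = expr]]] }]] ; [L [S [M id = expr]]]] }]]]]

S
U
when e do S
when e do M
when e do { L }
when e do { S ; L }
when e do { M ; L }
when e do { { L } ; L }
when e do { { S } ; L }
when e do { { M } ; L }
when e do { { id = expr } ; L }
when e do { { id = expr } ; S }
when e do { { id = expr } ; M }
when e do { { id = expr } ; id = expr }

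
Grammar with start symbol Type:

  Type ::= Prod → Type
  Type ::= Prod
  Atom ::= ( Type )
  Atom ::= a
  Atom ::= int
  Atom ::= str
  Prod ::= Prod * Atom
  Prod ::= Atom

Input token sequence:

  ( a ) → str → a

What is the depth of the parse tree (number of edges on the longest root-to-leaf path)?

6

[Type [Prod [Atom ( [Type [Prod [Atom a]]] )]] → [Type [Prod [Atom str]] → [Type [Prod [Atom a]]]]]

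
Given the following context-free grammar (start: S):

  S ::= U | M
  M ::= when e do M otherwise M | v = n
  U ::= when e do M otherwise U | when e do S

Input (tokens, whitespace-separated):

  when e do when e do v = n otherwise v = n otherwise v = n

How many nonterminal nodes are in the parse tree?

6

[S [M when e do [M when e do [M v = n] otherwise [M v = n]] otherwise [M v = n]]]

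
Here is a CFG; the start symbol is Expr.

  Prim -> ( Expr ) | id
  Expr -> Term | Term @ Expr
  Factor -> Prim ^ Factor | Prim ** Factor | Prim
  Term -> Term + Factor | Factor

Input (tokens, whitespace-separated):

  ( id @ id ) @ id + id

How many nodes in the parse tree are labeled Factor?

5

[Expr [Term [Factor [Prim ( [Expr [Term [Factor [Prim id]]] @ [Expr [Term [Factor [Prim id]]]]] )]]] @ [Expr [Term [Term [Factor [Prim id]]] + [Factor [Prim id]]]]]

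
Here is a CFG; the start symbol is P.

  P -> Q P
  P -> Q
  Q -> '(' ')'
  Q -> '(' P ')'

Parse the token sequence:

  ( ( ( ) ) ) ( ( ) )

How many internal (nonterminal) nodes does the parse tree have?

10

[P [Q ( [P [Q ( [P [Q ( )]] )]] )] [P [Q ( [P [Q ( )]] )]]]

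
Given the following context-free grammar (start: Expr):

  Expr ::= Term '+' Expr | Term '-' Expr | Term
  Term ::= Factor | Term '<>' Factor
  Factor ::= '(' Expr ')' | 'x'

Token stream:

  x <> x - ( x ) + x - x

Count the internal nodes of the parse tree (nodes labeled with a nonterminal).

17

[Expr [Term [Term [Factor x]] <> [Factor x]] - [Expr [Term [Factor ( [Expr [Term [Factor x]]] )]] + [Expr [Term [Factor x]] - [Expr [Term [Factor x]]]]]]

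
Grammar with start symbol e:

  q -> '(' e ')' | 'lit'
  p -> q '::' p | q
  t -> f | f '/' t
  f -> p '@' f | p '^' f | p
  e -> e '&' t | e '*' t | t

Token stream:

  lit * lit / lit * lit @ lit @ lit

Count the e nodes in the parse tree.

3

[e [e [e [t [f [p [q lit]]]]] * [t [f [p [q lit]]] / [t [f [p [q lit]]]]]] * [t [f [p [q lit]] @ [f [p [q lit]] @ [f [p [q lit]]]]]]]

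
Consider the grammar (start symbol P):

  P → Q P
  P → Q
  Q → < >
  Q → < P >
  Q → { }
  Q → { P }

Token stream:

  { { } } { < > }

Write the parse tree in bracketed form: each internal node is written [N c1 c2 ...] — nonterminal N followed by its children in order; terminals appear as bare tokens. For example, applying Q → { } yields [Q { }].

P
Q P
{ P } P
{ Q } P
{ { } } P
{ { } } Q
{ { } } { P }
{ { } } { Q }
{ { } } { < > }

[P [Q { [P [Q { }]] }] [P [Q { [P [Q < >]] }]]]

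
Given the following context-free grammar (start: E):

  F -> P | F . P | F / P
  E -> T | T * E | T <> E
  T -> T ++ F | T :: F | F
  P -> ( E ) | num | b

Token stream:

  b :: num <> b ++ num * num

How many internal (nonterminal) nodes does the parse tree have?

18

[E [T [T [F [P b]]] :: [F [P num]]] <> [E [T [T [F [P b]]] ++ [F [P num]]] * [E [T [F [P num]]]]]]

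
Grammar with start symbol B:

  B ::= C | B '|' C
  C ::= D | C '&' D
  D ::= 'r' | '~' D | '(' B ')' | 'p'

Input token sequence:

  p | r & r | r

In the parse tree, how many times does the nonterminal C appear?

[B [B [B [C [D p]]] | [C [C [D r]] & [D r]]] | [C [D r]]]

4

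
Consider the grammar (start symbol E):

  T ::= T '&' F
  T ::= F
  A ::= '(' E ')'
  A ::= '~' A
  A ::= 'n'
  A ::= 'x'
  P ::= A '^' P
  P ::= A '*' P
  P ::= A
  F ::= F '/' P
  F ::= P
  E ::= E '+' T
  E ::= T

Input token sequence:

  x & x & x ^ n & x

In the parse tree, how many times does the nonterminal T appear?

[E [T [T [T [T [F [P [A x]]]] & [F [P [A x]]]] & [F [P [A x] ^ [P [A n]]]]] & [F [P [A x]]]]]

4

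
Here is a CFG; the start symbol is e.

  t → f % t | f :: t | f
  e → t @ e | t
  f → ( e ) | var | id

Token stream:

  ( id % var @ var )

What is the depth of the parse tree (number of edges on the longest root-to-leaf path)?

[e [t [f ( [e [t [f id] % [t [f var]]] @ [e [t [f var]]]] )]]]

7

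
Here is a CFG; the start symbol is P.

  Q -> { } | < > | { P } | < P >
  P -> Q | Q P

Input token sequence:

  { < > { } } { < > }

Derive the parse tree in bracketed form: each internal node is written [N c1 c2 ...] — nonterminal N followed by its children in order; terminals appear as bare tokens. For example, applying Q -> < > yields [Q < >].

P
Q P
{ P } P
{ Q P } P
{ < > P } P
{ < > Q } P
{ < > { } } P
{ < > { } } Q
{ < > { } } { P }
{ < > { } } { Q }
{ < > { } } { < > }

[P [Q { [P [Q < >] [P [Q { }]]] }] [P [Q { [P [Q < >]] }]]]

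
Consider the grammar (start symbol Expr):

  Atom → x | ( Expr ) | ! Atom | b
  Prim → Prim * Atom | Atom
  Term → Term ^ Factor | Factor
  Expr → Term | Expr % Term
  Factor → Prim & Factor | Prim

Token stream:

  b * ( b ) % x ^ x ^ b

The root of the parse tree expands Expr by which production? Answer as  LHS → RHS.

[Expr [Expr [Term [Factor [Prim [Prim [Atom b]] * [Atom ( [Expr [Term [Factor [Prim [Atom b]]]]] )]]]]] % [Term [Term [Term [Factor [Prim [Atom x]]]] ^ [Factor [Prim [Atom x]]]] ^ [Factor [Prim [Atom b]]]]]

Expr → Expr % Term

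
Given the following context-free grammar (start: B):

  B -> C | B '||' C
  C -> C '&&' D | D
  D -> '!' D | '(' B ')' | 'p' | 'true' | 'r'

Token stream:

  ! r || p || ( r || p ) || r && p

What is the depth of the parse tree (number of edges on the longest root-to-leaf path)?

[B [B [B [B [C [D ! [D r]]]] || [C [D p]]] || [C [D ( [B [B [C [D r]]] || [C [D p]]] )]]] || [C [C [D r]] && [D p]]]

8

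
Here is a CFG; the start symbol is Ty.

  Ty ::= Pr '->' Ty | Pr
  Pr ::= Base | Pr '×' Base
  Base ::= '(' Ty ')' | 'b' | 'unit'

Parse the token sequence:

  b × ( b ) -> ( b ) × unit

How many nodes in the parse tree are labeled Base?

6

[Ty [Pr [Pr [Base b]] × [Base ( [Ty [Pr [Base b]]] )]] -> [Ty [Pr [Pr [Base ( [Ty [Pr [Base b]]] )]] × [Base unit]]]]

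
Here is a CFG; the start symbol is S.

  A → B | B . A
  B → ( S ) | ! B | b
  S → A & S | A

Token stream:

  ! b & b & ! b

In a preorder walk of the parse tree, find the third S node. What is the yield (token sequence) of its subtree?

[S [A [B ! [B b]]] & [S [A [B b]] & [S [A [B ! [B b]]]]]]

! b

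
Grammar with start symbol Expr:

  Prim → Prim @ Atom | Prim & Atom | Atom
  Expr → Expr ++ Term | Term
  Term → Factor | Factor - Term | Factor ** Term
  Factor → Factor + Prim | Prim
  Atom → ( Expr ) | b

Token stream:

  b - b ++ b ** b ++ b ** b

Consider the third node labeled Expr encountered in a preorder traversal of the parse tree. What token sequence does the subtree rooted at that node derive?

[Expr [Expr [Expr [Term [Factor [Prim [Atom b]]] - [Term [Factor [Prim [Atom b]]]]]] ++ [Term [Factor [Prim [Atom b]]] ** [Term [Factor [Prim [Atom b]]]]]] ++ [Term [Factor [Prim [Atom b]]] ** [Term [Factor [Prim [Atom b]]]]]]

b - b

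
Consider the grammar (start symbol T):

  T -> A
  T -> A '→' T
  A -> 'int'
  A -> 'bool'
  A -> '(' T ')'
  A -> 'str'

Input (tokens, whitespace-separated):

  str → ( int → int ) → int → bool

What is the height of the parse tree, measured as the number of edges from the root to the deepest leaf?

6

[T [A str] → [T [A ( [T [A int] → [T [A int]]] )] → [T [A int] → [T [A bool]]]]]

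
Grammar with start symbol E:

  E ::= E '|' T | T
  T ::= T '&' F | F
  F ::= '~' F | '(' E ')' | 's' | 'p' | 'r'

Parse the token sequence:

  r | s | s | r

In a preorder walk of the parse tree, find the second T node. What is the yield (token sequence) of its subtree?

[E [E [E [E [T [F r]]] | [T [F s]]] | [T [F s]]] | [T [F r]]]

s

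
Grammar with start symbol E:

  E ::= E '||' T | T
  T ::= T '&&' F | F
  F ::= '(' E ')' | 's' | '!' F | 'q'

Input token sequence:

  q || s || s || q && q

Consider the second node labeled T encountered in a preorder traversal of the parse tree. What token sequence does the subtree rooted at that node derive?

[E [E [E [E [T [F q]]] || [T [F s]]] || [T [F s]]] || [T [T [F q]] && [F q]]]

s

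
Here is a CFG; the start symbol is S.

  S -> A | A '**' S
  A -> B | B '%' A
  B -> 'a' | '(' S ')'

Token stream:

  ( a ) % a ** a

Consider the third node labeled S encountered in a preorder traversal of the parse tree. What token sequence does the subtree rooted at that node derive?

[S [A [B ( [S [A [B a]]] )] % [A [B a]]] ** [S [A [B a]]]]

a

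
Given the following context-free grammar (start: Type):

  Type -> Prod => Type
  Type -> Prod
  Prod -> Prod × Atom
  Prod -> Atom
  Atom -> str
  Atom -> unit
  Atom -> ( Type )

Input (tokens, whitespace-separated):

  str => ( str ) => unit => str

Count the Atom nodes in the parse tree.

[Type [Prod [Atom str]] => [Type [Prod [Atom ( [Type [Prod [Atom str]]] )]] => [Type [Prod [Atom unit]] => [Type [Prod [Atom str]]]]]]

5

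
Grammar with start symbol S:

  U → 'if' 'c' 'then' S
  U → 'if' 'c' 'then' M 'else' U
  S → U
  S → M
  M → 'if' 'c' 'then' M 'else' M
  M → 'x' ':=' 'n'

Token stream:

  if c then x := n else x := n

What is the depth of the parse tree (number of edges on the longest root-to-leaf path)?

3

[S [M if c then [M x := n] else [M x := n]]]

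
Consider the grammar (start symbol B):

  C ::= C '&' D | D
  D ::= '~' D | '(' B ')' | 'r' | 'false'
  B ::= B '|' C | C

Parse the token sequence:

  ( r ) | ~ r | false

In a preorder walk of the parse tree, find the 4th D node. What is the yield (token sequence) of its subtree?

[B [B [B [C [D ( [B [C [D r]]] )]]] | [C [D ~ [D r]]]] | [C [D false]]]

r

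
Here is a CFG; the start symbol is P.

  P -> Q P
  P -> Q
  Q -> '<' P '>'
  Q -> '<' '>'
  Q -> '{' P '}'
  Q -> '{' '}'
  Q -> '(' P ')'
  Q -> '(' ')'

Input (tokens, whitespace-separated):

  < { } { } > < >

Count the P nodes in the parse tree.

[P [Q < [P [Q { }] [P [Q { }]]] >] [P [Q < >]]]

4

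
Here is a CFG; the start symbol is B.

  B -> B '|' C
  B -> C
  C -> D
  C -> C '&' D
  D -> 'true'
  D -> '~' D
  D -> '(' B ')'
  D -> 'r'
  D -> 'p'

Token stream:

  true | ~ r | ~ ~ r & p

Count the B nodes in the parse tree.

[B [B [B [C [D true]]] | [C [D ~ [D r]]]] | [C [C [D ~ [D ~ [D r]]]] & [D p]]]

3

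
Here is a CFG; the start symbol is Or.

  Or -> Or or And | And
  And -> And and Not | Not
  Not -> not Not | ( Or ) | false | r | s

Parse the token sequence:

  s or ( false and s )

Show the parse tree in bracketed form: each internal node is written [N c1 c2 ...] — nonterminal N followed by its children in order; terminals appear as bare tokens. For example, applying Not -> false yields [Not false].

[Or [Or [And [Not s]]] or [And [Not ( [Or [And [And [Not false]] and [Not s]]] )]]]

Or
Or or And
And or And
Not or And
s or And
s or Not
s or ( Or )
s or ( And )
s or ( And and Not )
s or ( Not and Not )
s or ( false and Not )
s or ( false and s )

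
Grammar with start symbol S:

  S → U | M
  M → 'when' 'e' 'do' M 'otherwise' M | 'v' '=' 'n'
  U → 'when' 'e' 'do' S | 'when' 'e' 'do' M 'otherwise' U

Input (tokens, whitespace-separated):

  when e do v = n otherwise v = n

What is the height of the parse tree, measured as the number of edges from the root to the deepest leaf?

3

[S [M when e do [M v = n] otherwise [M v = n]]]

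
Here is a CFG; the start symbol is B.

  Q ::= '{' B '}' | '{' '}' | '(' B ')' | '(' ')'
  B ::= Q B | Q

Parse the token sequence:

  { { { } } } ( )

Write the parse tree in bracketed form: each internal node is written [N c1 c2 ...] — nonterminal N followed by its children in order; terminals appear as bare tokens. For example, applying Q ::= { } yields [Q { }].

[B [Q { [B [Q { [B [Q { }]] }]] }] [B [Q ( )]]]

B
Q B
{ B } B
{ Q } B
{ { B } } B
{ { Q } } B
{ { { } } } B
{ { { } } } Q
{ { { } } } ( )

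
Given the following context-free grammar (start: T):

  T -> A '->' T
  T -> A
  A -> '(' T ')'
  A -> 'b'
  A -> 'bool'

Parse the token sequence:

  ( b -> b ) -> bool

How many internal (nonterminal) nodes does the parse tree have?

8

[T [A ( [T [A b] -> [T [A b]]] )] -> [T [A bool]]]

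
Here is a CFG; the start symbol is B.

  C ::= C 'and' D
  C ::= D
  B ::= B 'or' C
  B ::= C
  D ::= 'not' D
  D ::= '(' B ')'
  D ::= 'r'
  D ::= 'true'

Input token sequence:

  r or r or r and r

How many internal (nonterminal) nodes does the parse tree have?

[B [B [B [C [D r]]] or [C [D r]]] or [C [C [D r]] and [D r]]]

11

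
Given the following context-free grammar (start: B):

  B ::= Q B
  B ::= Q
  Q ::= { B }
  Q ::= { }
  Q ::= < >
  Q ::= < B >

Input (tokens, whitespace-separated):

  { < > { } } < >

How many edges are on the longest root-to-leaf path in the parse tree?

[B [Q { [B [Q < >] [B [Q { }]]] }] [B [Q < >]]]

5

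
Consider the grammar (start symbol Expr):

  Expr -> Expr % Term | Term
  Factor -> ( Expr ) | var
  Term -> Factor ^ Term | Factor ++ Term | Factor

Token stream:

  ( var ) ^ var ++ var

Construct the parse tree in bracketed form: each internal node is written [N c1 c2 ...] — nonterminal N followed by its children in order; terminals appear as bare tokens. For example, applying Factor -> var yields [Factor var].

Expr
Term
Factor ^ Term
( Expr ) ^ Term
( Term ) ^ Term
( Factor ) ^ Term
( var ) ^ Term
( var ) ^ Factor ++ Term
( var ) ^ var ++ Term
( var ) ^ var ++ Factor
( var ) ^ var ++ var

[Expr [Term [Factor ( [Expr [Term [Factor var]]] )] ^ [Term [Factor var] ++ [Term [Factor var]]]]]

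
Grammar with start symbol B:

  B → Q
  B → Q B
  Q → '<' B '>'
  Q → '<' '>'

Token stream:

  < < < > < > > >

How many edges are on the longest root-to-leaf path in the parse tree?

[B [Q < [B [Q < [B [Q < >] [B [Q < >]]] >]] >]]

7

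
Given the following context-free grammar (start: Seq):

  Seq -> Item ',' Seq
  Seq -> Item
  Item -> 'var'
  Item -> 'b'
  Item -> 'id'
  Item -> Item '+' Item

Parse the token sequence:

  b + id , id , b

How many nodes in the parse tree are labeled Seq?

3

[Seq [Item [Item b] + [Item id]] , [Seq [Item id] , [Seq [Item b]]]]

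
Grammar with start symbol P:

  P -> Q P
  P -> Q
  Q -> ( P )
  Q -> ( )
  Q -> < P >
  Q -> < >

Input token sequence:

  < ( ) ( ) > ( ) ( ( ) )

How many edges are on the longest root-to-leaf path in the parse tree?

6

[P [Q < [P [Q ( )] [P [Q ( )]]] >] [P [Q ( )] [P [Q ( [P [Q ( )]] )]]]]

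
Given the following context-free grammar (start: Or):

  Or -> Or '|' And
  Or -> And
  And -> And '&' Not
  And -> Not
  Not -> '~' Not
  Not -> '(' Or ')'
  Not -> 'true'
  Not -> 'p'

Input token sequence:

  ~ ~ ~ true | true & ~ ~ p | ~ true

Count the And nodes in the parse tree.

[Or [Or [Or [And [Not ~ [Not ~ [Not ~ [Not true]]]]]] | [And [And [Not true]] & [Not ~ [Not ~ [Not p]]]]] | [And [Not ~ [Not true]]]]

4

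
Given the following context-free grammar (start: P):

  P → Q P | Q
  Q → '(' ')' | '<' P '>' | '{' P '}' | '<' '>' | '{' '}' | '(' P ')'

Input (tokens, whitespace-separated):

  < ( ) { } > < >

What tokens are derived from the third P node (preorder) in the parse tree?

[P [Q < [P [Q ( )] [P [Q { }]]] >] [P [Q < >]]]

{ }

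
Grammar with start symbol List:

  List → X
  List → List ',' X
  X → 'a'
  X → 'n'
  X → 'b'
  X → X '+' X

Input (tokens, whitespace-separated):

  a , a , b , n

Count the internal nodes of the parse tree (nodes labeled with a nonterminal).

[List [List [List [List [X a]] , [X a]] , [X b]] , [X n]]

8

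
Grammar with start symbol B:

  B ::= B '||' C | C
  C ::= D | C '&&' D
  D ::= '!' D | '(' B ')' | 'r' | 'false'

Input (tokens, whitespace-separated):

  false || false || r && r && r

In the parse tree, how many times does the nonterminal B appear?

[B [B [B [C [D false]]] || [C [D false]]] || [C [C [C [D r]] && [D r]] && [D r]]]

3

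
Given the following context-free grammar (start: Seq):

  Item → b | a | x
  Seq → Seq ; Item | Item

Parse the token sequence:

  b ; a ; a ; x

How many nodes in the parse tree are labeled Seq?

[Seq [Seq [Seq [Seq [Item b]] ; [Item a]] ; [Item a]] ; [Item x]]

4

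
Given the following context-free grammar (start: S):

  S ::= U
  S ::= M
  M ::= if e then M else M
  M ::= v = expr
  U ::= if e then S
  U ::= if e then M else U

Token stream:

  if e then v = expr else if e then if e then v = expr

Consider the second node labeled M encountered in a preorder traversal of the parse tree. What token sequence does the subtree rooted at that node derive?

[S [U if e then [M v = expr] else [U if e then [S [U if e then [S [M v = expr]]]]]]]

v = expr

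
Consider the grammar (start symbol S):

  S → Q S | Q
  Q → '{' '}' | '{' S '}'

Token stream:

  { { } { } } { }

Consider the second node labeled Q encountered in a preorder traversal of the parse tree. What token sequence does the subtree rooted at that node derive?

[S [Q { [S [Q { }] [S [Q { }]]] }] [S [Q { }]]]

{ }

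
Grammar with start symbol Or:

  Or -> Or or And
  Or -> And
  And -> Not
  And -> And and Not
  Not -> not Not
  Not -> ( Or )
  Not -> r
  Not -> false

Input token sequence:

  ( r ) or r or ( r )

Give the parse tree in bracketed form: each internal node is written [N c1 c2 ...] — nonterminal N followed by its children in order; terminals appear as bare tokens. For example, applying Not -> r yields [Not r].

[Or [Or [Or [And [Not ( [Or [And [Not r]]] )]]] or [And [Not r]]] or [And [Not ( [Or [And [Not r]]] )]]]

Or
Or or And
Or or And or And
And or And or And
Not or And or And
( Or ) or And or And
( And ) or And or And
( Not ) or And or And
( r ) or And or And
( r ) or Not or And
( r ) or r or And
( r ) or r or Not
( r ) or r or ( Or )
( r ) or r or ( And )
( r ) or r or ( Not )
( r ) or r or ( r )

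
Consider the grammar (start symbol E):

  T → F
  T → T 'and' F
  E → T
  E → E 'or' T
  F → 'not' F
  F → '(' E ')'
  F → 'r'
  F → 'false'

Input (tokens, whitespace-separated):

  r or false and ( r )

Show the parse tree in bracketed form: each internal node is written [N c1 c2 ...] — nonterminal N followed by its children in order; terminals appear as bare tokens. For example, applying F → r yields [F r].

[E [E [T [F r]]] or [T [T [F false]] and [F ( [E [T [F r]]] )]]]

E
E or T
T or T
F or T
r or T
r or T and F
r or F and F
r or false and F
r or false and ( E )
r or false and ( T )
r or false and ( F )
r or false and ( r )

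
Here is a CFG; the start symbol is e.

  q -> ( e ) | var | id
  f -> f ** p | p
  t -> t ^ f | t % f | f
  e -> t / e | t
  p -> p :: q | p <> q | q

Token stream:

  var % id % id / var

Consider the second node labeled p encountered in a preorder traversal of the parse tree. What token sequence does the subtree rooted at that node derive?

id

[e [t [t [t [f [p [q var]]]] % [f [p [q id]]]] % [f [p [q id]]]] / [e [t [f [p [q var]]]]]]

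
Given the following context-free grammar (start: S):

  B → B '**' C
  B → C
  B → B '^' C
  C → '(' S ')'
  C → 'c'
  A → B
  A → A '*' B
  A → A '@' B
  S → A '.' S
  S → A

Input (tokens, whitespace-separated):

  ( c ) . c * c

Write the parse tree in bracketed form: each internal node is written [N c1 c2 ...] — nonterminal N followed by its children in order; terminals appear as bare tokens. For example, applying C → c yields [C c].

S
A . S
B . S
C . S
( S ) . S
( A ) . S
( B ) . S
( C ) . S
( c ) . S
( c ) . A
( c ) . A * B
( c ) . B * B
( c ) . C * B
( c ) . c * B
( c ) . c * C
( c ) . c * c

[S [A [B [C ( [S [A [B [C c]]]] )]]] . [S [A [A [B [C c]]] * [B [C c]]]]]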